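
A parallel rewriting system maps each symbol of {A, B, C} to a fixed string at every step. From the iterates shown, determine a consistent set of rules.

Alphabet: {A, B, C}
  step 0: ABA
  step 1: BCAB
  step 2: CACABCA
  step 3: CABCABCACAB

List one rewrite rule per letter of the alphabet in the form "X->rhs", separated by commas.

  step 2 ⇒ step 3: CACABCA ⇒ CA·B·CA·B·CA·CA·B
    A ↦ B
    B ↦ CA
    C ↦ CA

A->B, B->CA, C->CA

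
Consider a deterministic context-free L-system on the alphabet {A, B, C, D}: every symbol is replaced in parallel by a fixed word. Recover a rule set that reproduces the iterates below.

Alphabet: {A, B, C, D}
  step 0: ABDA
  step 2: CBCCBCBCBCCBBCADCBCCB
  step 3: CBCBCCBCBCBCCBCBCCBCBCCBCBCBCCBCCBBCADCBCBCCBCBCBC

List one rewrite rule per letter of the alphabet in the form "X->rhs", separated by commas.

A->BC, B->CBC, C->CB, D->AD

  step 2 ⇒ step 3: CBCCBCBCBCCBBCADCBCCB ⇒ CB·CBC·CB·CB·CBC·CB·CBC·CB·CBC·CB·CB·CBC·CBC·CB·BC·AD·CB·CBC·CB·CB·CBC
    A ↦ BC
    B ↦ CBC
    C ↦ CB
    D ↦ AD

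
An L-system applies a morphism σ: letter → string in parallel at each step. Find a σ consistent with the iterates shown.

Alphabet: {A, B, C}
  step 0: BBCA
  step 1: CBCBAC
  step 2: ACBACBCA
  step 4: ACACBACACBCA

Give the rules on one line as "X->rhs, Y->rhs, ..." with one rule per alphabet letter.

A->C, B->CB, C->A

  step 1 ⇒ step 2: CBCBAC ⇒ A·CB·A·CB·C·A
    A ↦ C
    B ↦ CB
    C ↦ A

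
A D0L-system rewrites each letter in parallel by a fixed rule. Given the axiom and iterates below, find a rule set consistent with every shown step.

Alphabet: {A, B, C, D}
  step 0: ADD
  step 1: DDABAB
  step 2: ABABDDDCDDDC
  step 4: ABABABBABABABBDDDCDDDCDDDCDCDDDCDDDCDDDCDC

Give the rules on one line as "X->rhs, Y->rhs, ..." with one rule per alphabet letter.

A->DD, B->DC, C->B, D->AB

  step 1 ⇒ step 2: DDABAB ⇒ AB·AB·DD·DC·DD·DC
    A ↦ DD
    B ↦ DC
    D ↦ AB
    C ↦ B  (constrained at step 2)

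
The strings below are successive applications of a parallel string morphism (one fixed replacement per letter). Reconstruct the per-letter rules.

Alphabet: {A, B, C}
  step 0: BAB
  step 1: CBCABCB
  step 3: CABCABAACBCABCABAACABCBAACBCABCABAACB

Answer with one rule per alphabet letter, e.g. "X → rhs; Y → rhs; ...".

  step 0 ⇒ step 1: BAB ⇒ CB·CAB·CB
    A ↦ CAB
    B ↦ CB
    C ↦ AA  (constrained at step 1)

A->CAB, B->CB, C->AA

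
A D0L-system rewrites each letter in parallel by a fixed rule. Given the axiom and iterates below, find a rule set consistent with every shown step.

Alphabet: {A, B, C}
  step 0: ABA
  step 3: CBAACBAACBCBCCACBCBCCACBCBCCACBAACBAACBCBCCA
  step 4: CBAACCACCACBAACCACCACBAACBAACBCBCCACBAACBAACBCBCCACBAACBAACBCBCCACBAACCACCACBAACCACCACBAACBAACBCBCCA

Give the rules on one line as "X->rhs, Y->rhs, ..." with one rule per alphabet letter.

A->CCA, B->AA, C->CB

  step 3 ⇒ step 4: CBAACBAACBCBCCACBCBCCACBCBCCACBAACBAACBCBCCA ⇒ CB·AA·CCA·CCA·CB·AA·CCA·CCA·CB·AA·CB·AA·CB·CB·CCA·CB·AA·CB·AA·CB·CB·CCA·CB·AA·CB·AA·CB·CB·CCA·CB·AA·CCA·CCA·CB·AA·CCA·CCA·CB·AA·CB·AA·CB·CB·CCA
    A ↦ CCA
    B ↦ AA
    C ↦ CB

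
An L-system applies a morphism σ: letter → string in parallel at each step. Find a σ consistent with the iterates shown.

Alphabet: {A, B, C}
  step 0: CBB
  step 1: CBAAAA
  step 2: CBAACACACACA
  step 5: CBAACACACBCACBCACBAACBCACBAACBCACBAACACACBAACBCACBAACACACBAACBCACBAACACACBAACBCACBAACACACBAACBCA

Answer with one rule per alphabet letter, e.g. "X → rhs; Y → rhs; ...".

  step 1 ⇒ step 2: CBAAAA ⇒ CB·AA·CA·CA·CA·CA
    A ↦ CA
    B ↦ AA
    C ↦ CB

A->CA, B->AA, C->CB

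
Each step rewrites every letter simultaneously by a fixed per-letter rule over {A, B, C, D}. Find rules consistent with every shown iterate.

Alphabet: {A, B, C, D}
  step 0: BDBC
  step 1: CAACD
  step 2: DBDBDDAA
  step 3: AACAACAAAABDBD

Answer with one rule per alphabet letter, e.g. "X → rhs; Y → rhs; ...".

  step 2 ⇒ step 3: DBDBDDAA ⇒ AA·C·AA·C·AA·AA·BD·BD
    A ↦ BD
    B ↦ C
    D ↦ AA
  step 0 ⇒ step 1: BDBC ⇒ C·AA·C·D
    C ↦ D

A->BD, B->C, C->D, D->AA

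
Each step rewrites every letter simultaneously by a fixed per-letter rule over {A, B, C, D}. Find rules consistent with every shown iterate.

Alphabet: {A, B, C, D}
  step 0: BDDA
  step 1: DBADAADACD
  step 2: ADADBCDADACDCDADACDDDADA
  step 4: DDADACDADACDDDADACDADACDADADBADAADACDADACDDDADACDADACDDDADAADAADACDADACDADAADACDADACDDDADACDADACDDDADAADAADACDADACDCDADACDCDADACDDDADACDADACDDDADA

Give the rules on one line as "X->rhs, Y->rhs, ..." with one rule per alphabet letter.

  step 1 ⇒ step 2: DBADAADACD ⇒ ADA·DB·CD·ADA·CD·CD·ADA·CD·DD·ADA
    A ↦ CD
    B ↦ DB
    C ↦ DD
    D ↦ ADA

A->CD, B->DB, C->DD, D->ADA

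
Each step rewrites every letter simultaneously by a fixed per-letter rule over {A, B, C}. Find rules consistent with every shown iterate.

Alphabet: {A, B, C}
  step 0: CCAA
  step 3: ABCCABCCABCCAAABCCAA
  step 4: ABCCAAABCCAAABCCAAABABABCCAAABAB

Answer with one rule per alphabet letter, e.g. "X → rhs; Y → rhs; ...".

  step 3 ⇒ step 4: ABCCABCCABCCAAABCCAA ⇒ AB·CC·A·A·AB·CC·A·A·AB·CC·A·A·AB·AB·AB·CC·A·A·AB·AB
    A ↦ AB
    B ↦ CC
    C ↦ A

A->AB, B->CC, C->A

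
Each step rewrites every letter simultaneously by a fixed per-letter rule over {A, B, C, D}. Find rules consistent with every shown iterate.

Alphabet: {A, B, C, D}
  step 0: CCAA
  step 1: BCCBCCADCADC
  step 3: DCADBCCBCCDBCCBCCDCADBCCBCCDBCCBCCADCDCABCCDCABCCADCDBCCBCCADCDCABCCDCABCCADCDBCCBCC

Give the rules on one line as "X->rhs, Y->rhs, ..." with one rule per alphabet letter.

  step 0 ⇒ step 1: CCAA ⇒ BCC·BCC·ADC·ADC
    A ↦ ADC
    C ↦ BCC
    B ↦ D  (constrained at step 1)
    D ↦ DCA  (constrained at step 1)

A->ADC, B->D, C->BCC, D->DCA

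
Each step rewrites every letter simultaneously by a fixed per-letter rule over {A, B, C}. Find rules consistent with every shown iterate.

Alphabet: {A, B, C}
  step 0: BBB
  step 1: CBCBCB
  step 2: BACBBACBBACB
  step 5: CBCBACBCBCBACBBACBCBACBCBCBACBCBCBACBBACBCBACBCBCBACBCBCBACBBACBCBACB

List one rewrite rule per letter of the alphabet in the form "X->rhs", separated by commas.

  step 1 ⇒ step 2: CBCBCB ⇒ BA·CB·BA·CB·BA·CB
    B ↦ CB
    C ↦ BA
    A ↦ C  (constrained at step 2)

A->C, B->CB, C->BA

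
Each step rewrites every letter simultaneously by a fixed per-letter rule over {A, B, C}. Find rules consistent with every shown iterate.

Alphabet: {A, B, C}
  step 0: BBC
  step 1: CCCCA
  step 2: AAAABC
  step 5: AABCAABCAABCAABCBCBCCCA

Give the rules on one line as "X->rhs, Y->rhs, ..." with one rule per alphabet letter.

A->BC, B->CC, C->A

  step 1 ⇒ step 2: CCCCA ⇒ A·A·A·A·BC
    A ↦ BC
    C ↦ A
  step 0 ⇒ step 1: BBC ⇒ CC·CC·A
    B ↦ CC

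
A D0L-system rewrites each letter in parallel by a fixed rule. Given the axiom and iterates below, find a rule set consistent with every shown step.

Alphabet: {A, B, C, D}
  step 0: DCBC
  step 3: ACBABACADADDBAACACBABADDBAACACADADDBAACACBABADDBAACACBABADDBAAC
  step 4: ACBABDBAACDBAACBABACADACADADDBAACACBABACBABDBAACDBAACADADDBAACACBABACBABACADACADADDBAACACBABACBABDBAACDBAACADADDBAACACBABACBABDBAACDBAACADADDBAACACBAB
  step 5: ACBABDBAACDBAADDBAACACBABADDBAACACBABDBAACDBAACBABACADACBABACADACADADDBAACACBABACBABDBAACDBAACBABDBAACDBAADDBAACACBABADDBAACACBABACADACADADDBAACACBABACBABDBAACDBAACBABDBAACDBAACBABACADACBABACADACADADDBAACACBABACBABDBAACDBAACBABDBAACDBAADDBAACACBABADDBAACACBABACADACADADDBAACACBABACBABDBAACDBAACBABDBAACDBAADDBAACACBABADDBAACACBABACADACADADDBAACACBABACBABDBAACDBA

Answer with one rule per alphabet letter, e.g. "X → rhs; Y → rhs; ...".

  step 4 ⇒ step 5: ACBABDBAACDBAACBABACADACADADDBAACACBABACBABDBAACDBAACADADDBAACACBABACBABACADACADADDBAACACBABACBABDBAACDBAACADADDBAACACBABACBABDBAACDBAACADADDBAACACBAB ⇒ AC·BAB·DBA·AC·DBA·AD·DBA·AC·AC·BAB·AD·DBA·AC·AC·BAB·DBA·AC·DBA·AC·BAB·AC·AD·AC·BAB·AC·AD·AC·AD·AD·DBA·AC·AC·BAB·AC·BAB·DBA·AC·DBA·AC·BAB·DBA·AC·DBA·AD·DBA·AC·AC·BAB·AD·DBA·AC·AC·BAB·AC·AD·AC·AD·AD·DBA·AC·AC·BAB·AC·BAB·DBA·AC·DBA·AC·BAB·DBA·AC·DBA·AC·BAB·AC·AD·AC·BAB·AC·AD·AC·AD·AD·DBA·AC·AC·BAB·AC·BAB·DBA·AC·DBA·AC·BAB·DBA·AC·DBA·AD·DBA·AC·AC·BAB·AD·DBA·AC·AC·BAB·AC·AD·AC·AD·AD·DBA·AC·AC·BAB·AC·BAB·DBA·AC·DBA·AC·BAB·DBA·AC·DBA·AD·DBA·AC·AC·BAB·AD·DBA·AC·AC·BAB·AC·AD·AC·AD·AD·DBA·AC·AC·BAB·AC·BAB·DBA·AC·DBA
    A ↦ AC
    B ↦ DBA
    C ↦ BAB
    D ↦ AD

A->AC, B->DBA, C->BAB, D->AD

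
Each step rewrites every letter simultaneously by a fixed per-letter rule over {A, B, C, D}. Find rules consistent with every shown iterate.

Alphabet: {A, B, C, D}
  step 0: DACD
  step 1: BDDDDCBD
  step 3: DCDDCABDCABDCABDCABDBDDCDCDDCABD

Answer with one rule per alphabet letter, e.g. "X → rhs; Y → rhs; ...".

  step 0 ⇒ step 1: DACD ⇒ BD·DD·DC·BD
    A ↦ DD
    C ↦ DC
    D ↦ BD
    B ↦ CA  (constrained at step 1)

A->DD, B->CA, C->DC, D->BD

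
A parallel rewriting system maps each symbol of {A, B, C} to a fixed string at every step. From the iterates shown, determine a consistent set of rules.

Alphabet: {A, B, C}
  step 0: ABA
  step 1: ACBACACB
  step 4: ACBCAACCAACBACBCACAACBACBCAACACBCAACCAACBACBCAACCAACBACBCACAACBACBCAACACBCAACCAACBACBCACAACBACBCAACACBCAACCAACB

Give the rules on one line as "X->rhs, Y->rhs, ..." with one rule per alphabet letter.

  step 0 ⇒ step 1: ABA ⇒ ACB·AC·ACB
    A ↦ ACB
    B ↦ AC
    C ↦ CA  (constrained at step 1)

A->ACB, B->AC, C->CA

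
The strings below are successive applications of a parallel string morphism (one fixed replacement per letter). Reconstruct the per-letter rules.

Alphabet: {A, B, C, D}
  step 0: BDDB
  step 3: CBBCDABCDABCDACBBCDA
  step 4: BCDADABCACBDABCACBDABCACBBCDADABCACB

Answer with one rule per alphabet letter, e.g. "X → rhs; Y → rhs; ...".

  step 3 ⇒ step 4: CBBCDABCDABCDACBBCDA ⇒ BC·DA·DA·BC·A·CB·DA·BC·A·CB·DA·BC·A·CB·BC·DA·DA·BC·A·CB
    A ↦ CB
    B ↦ DA
    C ↦ BC
    D ↦ A

A->CB, B->DA, C->BC, D->A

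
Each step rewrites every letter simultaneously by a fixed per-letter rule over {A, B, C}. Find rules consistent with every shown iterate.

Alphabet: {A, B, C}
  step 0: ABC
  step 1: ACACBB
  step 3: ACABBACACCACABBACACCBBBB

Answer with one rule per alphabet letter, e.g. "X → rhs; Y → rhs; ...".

  step 0 ⇒ step 1: ABC ⇒ ACA·C·BB
    A ↦ ACA
    B ↦ C
    C ↦ BB

A->ACA, B->C, C->BB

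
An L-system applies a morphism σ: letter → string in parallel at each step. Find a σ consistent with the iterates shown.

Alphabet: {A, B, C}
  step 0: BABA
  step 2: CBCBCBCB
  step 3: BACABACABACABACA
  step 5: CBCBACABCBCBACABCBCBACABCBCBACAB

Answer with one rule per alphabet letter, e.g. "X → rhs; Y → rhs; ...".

A->C, B->ACA, C->B

  step 2 ⇒ step 3: CBCBCBCB ⇒ B·ACA·B·ACA·B·ACA·B·ACA
    B ↦ ACA
    C ↦ B
    A ↦ C  (constrained at step 0)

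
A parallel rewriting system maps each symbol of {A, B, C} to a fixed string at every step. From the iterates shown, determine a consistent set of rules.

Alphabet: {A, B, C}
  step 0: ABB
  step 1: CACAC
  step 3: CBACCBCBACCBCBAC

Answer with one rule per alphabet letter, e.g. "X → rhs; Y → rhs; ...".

A->C, B->AC, C->CB

  step 0 ⇒ step 1: ABB ⇒ C·AC·AC
    A ↦ C
    B ↦ AC
    C ↦ CB  (constrained at step 1)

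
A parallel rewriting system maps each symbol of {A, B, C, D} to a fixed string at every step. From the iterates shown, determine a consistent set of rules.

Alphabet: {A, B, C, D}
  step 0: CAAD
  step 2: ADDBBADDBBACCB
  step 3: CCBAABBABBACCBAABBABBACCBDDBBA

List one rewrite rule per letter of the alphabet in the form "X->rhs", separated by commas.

  step 2 ⇒ step 3: ADDBBADDBBACCB ⇒ CCB·A·A·BBA·BBA·CCB·A·A·BBA·BBA·CCB·D·D·BBA
    A ↦ CCB
    B ↦ BBA
    C ↦ D
    D ↦ A

A->CCB, B->BBA, C->D, D->A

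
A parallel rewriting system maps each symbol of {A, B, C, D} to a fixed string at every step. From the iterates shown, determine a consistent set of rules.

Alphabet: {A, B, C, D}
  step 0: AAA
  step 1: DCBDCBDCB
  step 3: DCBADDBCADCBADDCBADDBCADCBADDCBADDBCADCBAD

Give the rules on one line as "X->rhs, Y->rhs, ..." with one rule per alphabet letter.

A->DCB, B->D, C->BCA, D->AD

  step 0 ⇒ step 1: AAA ⇒ DCB·DCB·DCB
    A ↦ DCB
    B ↦ D  (constrained at step 1)
    C ↦ BCA  (constrained at step 1)
    D ↦ AD  (constrained at step 1)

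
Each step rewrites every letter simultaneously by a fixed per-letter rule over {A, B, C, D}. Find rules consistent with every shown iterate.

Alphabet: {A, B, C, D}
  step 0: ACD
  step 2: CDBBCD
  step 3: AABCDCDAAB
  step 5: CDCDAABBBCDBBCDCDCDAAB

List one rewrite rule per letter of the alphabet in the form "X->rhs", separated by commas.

  step 2 ⇒ step 3: CDBBCD ⇒ A·AB·CD·CD·A·AB
    B ↦ CD
    C ↦ A
    D ↦ AB
    A ↦ B  (constrained at step 0)

A->B, B->CD, C->A, D->AB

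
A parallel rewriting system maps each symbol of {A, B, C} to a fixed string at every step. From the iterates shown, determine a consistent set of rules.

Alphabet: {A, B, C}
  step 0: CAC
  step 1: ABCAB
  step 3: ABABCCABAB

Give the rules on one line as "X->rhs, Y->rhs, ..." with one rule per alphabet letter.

  step 0 ⇒ step 1: CAC ⇒ AB·C·AB
    A ↦ C
    C ↦ AB
    B ↦ C  (constrained at step 1)

A->C, B->C, C->AB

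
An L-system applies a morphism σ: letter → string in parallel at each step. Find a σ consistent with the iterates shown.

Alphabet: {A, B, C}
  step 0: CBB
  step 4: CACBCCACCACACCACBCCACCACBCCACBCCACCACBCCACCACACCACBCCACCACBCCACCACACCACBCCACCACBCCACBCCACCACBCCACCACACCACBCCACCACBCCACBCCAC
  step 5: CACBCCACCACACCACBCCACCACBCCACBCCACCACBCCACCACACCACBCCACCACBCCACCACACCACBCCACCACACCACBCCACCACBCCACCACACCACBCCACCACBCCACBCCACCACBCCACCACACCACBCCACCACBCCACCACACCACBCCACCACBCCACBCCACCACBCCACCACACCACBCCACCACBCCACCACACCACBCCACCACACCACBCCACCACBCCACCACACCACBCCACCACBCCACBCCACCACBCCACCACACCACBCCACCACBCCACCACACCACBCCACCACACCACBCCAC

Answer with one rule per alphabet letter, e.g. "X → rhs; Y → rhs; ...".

A->BC, B->CA, C->CAC

  step 4 ⇒ step 5: CACBCCACCACACCACBCCACCACBCCACBCCACCACBCCACCACACCACBCCACCACBCCACCACACCACBCCACCACBCCACBCCACCACBCCACCACACCACBCCACCACBCCACBCCAC ⇒ CAC·BC·CAC·CA·CAC·CAC·BC·CAC·CAC·BC·CAC·BC·CAC·CAC·BC·CAC·CA·CAC·CAC·BC·CAC·CAC·BC·CAC·CA·CAC·CAC·BC·CAC·CA·CAC·CAC·BC·CAC·CAC·BC·CAC·CA·CAC·CAC·BC·CAC·CAC·BC·CAC·BC·CAC·CAC·BC·CAC·CA·CAC·CAC·BC·CAC·CAC·BC·CAC·CA·CAC·CAC·BC·CAC·CAC·BC·CAC·BC·CAC·CAC·BC·CAC·CA·CAC·CAC·BC·CAC·CAC·BC·CAC·CA·CAC·CAC·BC·CAC·CA·CAC·CAC·BC·CAC·CAC·BC·CAC·CA·CAC·CAC·BC·CAC·CAC·BC·CAC·BC·CAC·CAC·BC·CAC·CA·CAC·CAC·BC·CAC·CAC·BC·CAC·CA·CAC·CAC·BC·CAC·CA·CAC·CAC·BC·CAC
    A ↦ BC
    B ↦ CA
    C ↦ CAC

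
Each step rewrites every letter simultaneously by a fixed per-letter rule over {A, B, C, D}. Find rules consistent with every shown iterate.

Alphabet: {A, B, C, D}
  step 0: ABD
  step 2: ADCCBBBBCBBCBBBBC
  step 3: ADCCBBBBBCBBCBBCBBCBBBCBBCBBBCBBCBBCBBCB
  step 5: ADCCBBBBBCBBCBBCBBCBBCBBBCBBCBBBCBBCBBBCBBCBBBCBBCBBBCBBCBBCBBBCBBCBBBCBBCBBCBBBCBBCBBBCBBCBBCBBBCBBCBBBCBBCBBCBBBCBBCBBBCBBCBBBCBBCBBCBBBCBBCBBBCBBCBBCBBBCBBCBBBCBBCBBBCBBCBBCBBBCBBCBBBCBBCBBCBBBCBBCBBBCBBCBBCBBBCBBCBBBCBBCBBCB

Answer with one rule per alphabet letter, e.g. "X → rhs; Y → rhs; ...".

  step 2 ⇒ step 3: ADCCBBBBCBBCBBBBC ⇒ ADC·CB·B·B·BBC·BBC·BBC·BBC·B·BBC·BBC·B·BBC·BBC·BBC·BBC·B
    A ↦ ADC
    B ↦ BBC
    C ↦ B
    D ↦ CB

A->ADC, B->BBC, C->B, D->CB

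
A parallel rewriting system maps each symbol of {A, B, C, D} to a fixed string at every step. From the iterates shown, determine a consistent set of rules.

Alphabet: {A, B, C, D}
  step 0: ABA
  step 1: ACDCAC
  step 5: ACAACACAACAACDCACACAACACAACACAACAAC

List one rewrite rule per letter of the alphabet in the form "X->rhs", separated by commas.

A->AC, B->DC, C->A, D->B

  step 0 ⇒ step 1: ABA ⇒ AC·DC·AC
    A ↦ AC
    B ↦ DC
    C ↦ A  (constrained at step 1)
    D ↦ B  (constrained at step 1)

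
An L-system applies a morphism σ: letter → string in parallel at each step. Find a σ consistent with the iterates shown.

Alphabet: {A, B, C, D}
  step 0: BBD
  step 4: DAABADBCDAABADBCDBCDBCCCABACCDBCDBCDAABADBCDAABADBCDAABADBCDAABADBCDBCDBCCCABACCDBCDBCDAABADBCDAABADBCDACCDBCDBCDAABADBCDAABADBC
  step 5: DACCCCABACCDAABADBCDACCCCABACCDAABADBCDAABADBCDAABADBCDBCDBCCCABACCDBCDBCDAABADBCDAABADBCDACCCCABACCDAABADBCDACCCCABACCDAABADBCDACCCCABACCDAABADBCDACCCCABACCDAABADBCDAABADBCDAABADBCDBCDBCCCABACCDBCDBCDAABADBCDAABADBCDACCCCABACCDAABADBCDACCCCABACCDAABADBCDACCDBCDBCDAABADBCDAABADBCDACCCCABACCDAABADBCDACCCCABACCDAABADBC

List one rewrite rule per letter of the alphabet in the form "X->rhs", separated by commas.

  step 4 ⇒ step 5: DAABADBCDAABADBCDBCDBCCCABACCDBCDBCDAABADBCDAABADBCDAABADBCDAABADBCDBCDBCCCABACCDBCDBCDAABADBCDAABADBCDACCDBCDBCDAABADBCDAABADBC ⇒ DA·CC·CC·ABA·CC·DA·ABA·DBC·DA·CC·CC·ABA·CC·DA·ABA·DBC·DA·ABA·DBC·DA·ABA·DBC·DBC·DBC·CC·ABA·CC·DBC·DBC·DA·ABA·DBC·DA·ABA·DBC·DA·CC·CC·ABA·CC·DA·ABA·DBC·DA·CC·CC·ABA·CC·DA·ABA·DBC·DA·CC·CC·ABA·CC·DA·ABA·DBC·DA·CC·CC·ABA·CC·DA·ABA·DBC·DA·ABA·DBC·DA·ABA·DBC·DBC·DBC·CC·ABA·CC·DBC·DBC·DA·ABA·DBC·DA·ABA·DBC·DA·CC·CC·ABA·CC·DA·ABA·DBC·DA·CC·CC·ABA·CC·DA·ABA·DBC·DA·CC·DBC·DBC·DA·ABA·DBC·DA·ABA·DBC·DA·CC·CC·ABA·CC·DA·ABA·DBC·DA·CC·CC·ABA·CC·DA·ABA·DBC
    A ↦ CC
    B ↦ ABA
    C ↦ DBC
    D ↦ DA

A->CC, B->ABA, C->DBC, D->DA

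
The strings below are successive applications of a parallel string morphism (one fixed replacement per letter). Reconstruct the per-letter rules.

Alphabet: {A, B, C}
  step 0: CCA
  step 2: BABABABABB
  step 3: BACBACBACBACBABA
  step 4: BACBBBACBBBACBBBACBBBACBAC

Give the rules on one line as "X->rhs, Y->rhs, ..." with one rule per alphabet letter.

  step 3 ⇒ step 4: BACBACBACBACBABA ⇒ BA·C·BB·BA·C·BB·BA·C·BB·BA·C·BB·BA·C·BA·C
    A ↦ C
    B ↦ BA
    C ↦ BB

A->C, B->BA, C->BB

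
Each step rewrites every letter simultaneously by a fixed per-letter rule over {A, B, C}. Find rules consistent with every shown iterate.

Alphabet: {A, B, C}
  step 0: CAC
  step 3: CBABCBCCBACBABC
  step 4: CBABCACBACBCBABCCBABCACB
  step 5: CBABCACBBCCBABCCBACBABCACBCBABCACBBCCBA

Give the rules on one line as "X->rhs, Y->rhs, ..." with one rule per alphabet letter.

A->BC, B->A, C->CB

  step 4 ⇒ step 5: CBABCACBACBCBABCCBABCACB ⇒ CB·A·BC·A·CB·BC·CB·A·BC·CB·A·CB·A·BC·A·CB·CB·A·BC·A·CB·BC·CB·A
    A ↦ BC
    B ↦ A
    C ↦ CB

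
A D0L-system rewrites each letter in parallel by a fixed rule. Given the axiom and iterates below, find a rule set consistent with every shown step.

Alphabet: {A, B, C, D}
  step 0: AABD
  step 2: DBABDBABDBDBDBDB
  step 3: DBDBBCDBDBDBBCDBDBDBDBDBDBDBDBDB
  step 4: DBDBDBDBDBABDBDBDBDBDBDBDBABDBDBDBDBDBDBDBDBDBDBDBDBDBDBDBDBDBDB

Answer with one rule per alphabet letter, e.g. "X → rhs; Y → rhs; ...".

  step 3 ⇒ step 4: DBDBBCDBDBDBBCDBDBDBDBDBDBDBDBDB ⇒ DB·DB·DB·DB·DB·AB·DB·DB·DB·DB·DB·DB·DB·AB·DB·DB·DB·DB·DB·DB·DB·DB·DB·DB·DB·DB·DB·DB·DB·DB·DB·DB
    B ↦ DB
    C ↦ AB
    D ↦ DB
  step 2 ⇒ step 3: DBABDBABDBDBDBDB ⇒ DB·DB·BC·DB·DB·DB·BC·DB·DB·DB·DB·DB·DB·DB·DB·DB
    A ↦ BC

A->BC, B->DB, C->AB, D->DB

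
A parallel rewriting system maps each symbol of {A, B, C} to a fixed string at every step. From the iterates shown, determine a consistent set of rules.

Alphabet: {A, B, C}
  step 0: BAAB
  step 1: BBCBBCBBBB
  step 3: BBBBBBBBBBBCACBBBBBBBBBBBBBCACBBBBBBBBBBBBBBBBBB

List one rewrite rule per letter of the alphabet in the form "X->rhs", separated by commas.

A->CBB, B->BB, C->BCA

  step 0 ⇒ step 1: BAAB ⇒ BB·CBB·CBB·BB
    A ↦ CBB
    B ↦ BB
    C ↦ BCA  (constrained at step 1)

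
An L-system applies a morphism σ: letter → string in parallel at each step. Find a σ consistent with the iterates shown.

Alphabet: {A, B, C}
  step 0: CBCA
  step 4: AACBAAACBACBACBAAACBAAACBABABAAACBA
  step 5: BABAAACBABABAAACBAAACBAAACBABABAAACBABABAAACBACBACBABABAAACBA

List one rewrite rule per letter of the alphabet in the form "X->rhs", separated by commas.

  step 4 ⇒ step 5: AACBAAACBACBACBAAACBAAACBABABAAACBA ⇒ BA·BA·AA·C·BA·BA·BA·AA·C·BA·AA·C·BA·AA·C·BA·BA·BA·AA·C·BA·BA·BA·AA·C·BA·C·BA·C·BA·BA·BA·AA·C·BA
    A ↦ BA
    B ↦ C
    C ↦ AA

A->BA, B->C, C->AA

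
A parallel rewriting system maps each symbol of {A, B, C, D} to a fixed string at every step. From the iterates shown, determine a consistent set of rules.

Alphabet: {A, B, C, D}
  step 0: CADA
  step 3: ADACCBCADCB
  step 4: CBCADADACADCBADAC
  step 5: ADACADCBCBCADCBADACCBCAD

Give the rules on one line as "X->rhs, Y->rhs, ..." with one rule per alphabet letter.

A->C, B->AC, C->AD, D->B

  step 4 ⇒ step 5: CBCADADACADCBADAC ⇒ AD·AC·AD·C·B·C·B·C·AD·C·B·AD·AC·C·B·C·AD
    A ↦ C
    B ↦ AC
    C ↦ AD
    D ↦ B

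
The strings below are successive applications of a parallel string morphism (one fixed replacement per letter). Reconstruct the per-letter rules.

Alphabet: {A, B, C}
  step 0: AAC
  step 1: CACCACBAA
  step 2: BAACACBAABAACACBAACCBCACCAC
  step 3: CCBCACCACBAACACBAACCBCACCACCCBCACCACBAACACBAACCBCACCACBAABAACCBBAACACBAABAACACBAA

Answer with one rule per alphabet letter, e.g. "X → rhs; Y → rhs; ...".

A->CAC, B->CCB, C->BAA

  step 2 ⇒ step 3: BAACACBAABAACACBAACCBCACCAC ⇒ CCB·CAC·CAC·BAA·CAC·BAA·CCB·CAC·CAC·CCB·CAC·CAC·BAA·CAC·BAA·CCB·CAC·CAC·BAA·BAA·CCB·BAA·CAC·BAA·BAA·CAC·BAA
    A ↦ CAC
    B ↦ CCB
    C ↦ BAA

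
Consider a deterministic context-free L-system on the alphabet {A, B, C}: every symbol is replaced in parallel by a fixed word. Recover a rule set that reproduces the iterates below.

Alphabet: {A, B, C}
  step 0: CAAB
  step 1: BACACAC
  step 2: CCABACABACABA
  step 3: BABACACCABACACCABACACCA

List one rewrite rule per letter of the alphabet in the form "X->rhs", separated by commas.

  step 2 ⇒ step 3: CCABACABACABA ⇒ BA·BA·CA·C·CA·BA·CA·C·CA·BA·CA·C·CA
    A ↦ CA
    B ↦ C
    C ↦ BA

A->CA, B->C, C->BA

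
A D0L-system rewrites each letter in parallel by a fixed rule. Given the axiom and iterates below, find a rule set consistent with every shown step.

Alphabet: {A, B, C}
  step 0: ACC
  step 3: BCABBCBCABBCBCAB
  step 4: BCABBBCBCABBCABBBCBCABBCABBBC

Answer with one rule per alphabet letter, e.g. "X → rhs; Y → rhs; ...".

  step 3 ⇒ step 4: BCABBCBCABBCBCAB ⇒ BC·AB·B·BC·BC·AB·BC·AB·B·BC·BC·AB·BC·AB·B·BC
    A ↦ B
    B ↦ BC
    C ↦ AB

A->B, B->BC, C->AB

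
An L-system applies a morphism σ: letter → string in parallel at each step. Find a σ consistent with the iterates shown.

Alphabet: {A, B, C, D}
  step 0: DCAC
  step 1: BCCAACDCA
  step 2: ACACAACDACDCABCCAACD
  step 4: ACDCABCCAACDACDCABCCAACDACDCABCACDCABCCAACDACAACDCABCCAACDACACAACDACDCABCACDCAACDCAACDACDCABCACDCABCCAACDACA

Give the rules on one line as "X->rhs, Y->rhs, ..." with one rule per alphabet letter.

A->ACD, B->A, C->CA, D->BC

  step 1 ⇒ step 2: BCCAACDCA ⇒ A·CA·CA·ACD·ACD·CA·BC·CA·ACD
    A ↦ ACD
    B ↦ A
    C ↦ CA
    D ↦ BC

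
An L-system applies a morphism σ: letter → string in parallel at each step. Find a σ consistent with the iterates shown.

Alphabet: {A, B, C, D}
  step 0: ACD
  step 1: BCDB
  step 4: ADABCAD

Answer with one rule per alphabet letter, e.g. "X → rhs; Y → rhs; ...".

A->BC, B->A, C->D, D->B

  step 0 ⇒ step 1: ACD ⇒ BC·D·B
    A ↦ BC
    C ↦ D
    D ↦ B
    B ↦ A  (constrained at step 1)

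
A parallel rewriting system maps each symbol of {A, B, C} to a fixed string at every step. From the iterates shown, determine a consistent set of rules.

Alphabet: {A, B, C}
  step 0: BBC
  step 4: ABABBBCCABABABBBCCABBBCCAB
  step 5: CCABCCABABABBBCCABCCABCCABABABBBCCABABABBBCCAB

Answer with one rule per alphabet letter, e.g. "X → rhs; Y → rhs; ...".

A->CC, B->AB, C->B

  step 4 ⇒ step 5: ABABBBCCABABABBBCCABBBCCAB ⇒ CC·AB·CC·AB·AB·AB·B·B·CC·AB·CC·AB·CC·AB·AB·AB·B·B·CC·AB·AB·AB·B·B·CC·AB
    A ↦ CC
    B ↦ AB
    C ↦ B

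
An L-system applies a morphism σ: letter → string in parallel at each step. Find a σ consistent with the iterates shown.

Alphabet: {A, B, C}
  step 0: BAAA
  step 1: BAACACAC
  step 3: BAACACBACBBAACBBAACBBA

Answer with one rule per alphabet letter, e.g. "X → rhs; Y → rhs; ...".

A->AC, B->BA, C->B

  step 0 ⇒ step 1: BAAA ⇒ BA·AC·AC·AC
    A ↦ AC
    B ↦ BA
    C ↦ B  (constrained at step 1)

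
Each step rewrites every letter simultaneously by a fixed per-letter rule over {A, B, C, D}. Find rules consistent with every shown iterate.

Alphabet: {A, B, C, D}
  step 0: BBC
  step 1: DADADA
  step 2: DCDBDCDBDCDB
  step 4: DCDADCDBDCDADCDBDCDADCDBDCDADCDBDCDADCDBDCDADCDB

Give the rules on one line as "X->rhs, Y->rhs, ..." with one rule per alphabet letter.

A->DB, B->DA, C->DA, D->DC

  step 1 ⇒ step 2: DADADA ⇒ DC·DB·DC·DB·DC·DB
    A ↦ DB
    D ↦ DC
  step 0 ⇒ step 1: BBC ⇒ DA·DA·DA
    B ↦ DA
  step 0 ⇒ step 1: BBC ⇒ DA·DA·DA
    C ↦ DA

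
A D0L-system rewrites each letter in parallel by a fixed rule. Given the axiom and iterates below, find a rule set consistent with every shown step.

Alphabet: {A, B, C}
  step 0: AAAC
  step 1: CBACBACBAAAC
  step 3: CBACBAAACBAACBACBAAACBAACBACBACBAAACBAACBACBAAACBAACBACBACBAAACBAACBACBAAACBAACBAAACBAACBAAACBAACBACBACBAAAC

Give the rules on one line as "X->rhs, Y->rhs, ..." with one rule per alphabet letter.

  step 0 ⇒ step 1: AAAC ⇒ CBA·CBA·CBA·AAC
    A ↦ CBA
    C ↦ AAC
    B ↦ BAA  (constrained at step 1)

A->CBA, B->BAA, C->AAC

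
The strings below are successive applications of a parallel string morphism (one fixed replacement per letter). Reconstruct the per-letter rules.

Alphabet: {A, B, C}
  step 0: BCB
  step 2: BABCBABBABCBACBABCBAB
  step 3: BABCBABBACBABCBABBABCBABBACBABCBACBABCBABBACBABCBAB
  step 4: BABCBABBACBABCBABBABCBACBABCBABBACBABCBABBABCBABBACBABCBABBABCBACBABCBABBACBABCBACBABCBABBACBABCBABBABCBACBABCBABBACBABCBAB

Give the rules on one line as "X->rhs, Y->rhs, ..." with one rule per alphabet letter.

  step 3 ⇒ step 4: BABCBABBACBABCBABBABCBABBACBABCBACBABCBABBACBABCBAB ⇒ BAB·C·BAB·BAC·BAB·C·BAB·BAB·C·BAC·BAB·C·BAB·BAC·BAB·C·BAB·BAB·C·BAB·BAC·BAB·C·BAB·BAB·C·BAC·BAB·C·BAB·BAC·BAB·C·BAC·BAB·C·BAB·BAC·BAB·C·BAB·BAB·C·BAC·BAB·C·BAB·BAC·BAB·C·BAB
    A ↦ C
    B ↦ BAB
    C ↦ BAC

A->C, B->BAB, C->BAC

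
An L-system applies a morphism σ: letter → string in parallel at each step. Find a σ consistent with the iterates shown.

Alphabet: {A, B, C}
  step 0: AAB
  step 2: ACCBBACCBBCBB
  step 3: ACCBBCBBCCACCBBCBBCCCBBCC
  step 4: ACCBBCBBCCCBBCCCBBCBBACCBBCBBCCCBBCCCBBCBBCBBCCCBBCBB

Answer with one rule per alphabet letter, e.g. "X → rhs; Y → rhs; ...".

A->AC, B->C, C->CBB

  step 3 ⇒ step 4: ACCBBCBBCCACCBBCBBCCCBBCC ⇒ AC·CBB·CBB·C·C·CBB·C·C·CBB·CBB·AC·CBB·CBB·C·C·CBB·C·C·CBB·CBB·CBB·C·C·CBB·CBB
    A ↦ AC
    B ↦ C
    C ↦ CBB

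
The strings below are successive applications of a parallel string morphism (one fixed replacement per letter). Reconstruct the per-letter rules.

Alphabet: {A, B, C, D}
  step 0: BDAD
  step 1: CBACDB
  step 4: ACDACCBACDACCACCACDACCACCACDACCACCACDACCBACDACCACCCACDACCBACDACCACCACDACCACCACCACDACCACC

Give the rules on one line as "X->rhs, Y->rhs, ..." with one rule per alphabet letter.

A->ACD, B->C, C->ACC, D->B

  step 0 ⇒ step 1: BDAD ⇒ C·B·ACD·B
    A ↦ ACD
    B ↦ C
    D ↦ B
    C ↦ ACC  (constrained at step 1)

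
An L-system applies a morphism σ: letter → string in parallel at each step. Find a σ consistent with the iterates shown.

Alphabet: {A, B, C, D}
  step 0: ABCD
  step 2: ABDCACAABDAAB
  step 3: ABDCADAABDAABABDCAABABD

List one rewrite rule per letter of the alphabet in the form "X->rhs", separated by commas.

  step 2 ⇒ step 3: ABDCACAABDAAB ⇒ AB·D·CA·DA·AB·DA·AB·AB·D·CA·AB·AB·D
    A ↦ AB
    B ↦ D
    C ↦ DA
    D ↦ CA

A->AB, B->D, C->DA, D->CA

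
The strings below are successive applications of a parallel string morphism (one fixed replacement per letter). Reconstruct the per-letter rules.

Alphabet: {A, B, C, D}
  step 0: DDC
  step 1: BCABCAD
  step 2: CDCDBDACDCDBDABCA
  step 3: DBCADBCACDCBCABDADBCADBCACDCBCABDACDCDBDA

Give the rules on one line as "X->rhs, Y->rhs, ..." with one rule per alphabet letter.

  step 2 ⇒ step 3: CDCDBDACDCDBDABCA ⇒ D·BCA·D·BCA·CDC·BCA·BDA·D·BCA·D·BCA·CDC·BCA·BDA·CDC·D·BDA
    A ↦ BDA
    B ↦ CDC
    C ↦ D
    D ↦ BCA

A->BDA, B->CDC, C->D, D->BCA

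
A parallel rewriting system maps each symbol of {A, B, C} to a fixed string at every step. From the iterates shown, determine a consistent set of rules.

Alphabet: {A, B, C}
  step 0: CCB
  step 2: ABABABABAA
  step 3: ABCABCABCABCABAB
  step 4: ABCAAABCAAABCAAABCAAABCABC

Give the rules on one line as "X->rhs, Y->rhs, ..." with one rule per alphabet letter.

A->AB, B->C, C->AA

  step 3 ⇒ step 4: ABCABCABCABCABAB ⇒ AB·C·AA·AB·C·AA·AB·C·AA·AB·C·AA·AB·C·AB·C
    A ↦ AB
    B ↦ C
    C ↦ AA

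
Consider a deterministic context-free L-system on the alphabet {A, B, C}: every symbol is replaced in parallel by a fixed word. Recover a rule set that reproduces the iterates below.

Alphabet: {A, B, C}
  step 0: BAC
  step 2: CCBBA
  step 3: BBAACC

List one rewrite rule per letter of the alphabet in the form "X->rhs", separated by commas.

  step 2 ⇒ step 3: CCBBA ⇒ B·B·A·A·CC
    A ↦ CC
    B ↦ A
    C ↦ B

A->CC, B->A, C->B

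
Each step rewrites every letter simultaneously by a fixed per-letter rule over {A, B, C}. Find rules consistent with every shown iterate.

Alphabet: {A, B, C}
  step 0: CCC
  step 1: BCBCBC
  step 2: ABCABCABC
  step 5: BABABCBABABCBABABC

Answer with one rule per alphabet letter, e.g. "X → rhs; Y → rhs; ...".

A->B, B->A, C->BC

  step 1 ⇒ step 2: BCBCBC ⇒ A·BC·A·BC·A·BC
    B ↦ A
    C ↦ BC
    A ↦ B  (constrained at step 2)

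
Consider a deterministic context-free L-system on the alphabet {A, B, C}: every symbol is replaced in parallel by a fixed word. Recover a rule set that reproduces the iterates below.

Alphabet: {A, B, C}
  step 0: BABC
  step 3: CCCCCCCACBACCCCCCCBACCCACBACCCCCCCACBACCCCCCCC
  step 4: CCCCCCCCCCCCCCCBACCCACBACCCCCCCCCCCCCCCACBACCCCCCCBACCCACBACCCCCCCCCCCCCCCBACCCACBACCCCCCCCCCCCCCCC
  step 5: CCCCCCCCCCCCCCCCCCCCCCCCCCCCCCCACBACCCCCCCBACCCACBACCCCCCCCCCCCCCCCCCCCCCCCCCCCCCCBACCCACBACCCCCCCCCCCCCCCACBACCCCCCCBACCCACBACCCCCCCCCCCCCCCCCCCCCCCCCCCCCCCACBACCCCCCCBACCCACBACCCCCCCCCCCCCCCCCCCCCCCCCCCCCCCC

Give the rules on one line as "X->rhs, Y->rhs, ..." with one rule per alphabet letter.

A->CBA, B->CA, C->CC

  step 4 ⇒ step 5: CCCCCCCCCCCCCCCBACCCACBACCCCCCCCCCCCCCCACBACCCCCCCBACCCACBACCCCCCCCCCCCCCCBACCCACBACCCCCCCCCCCCCCCC ⇒ CC·CC·CC·CC·CC·CC·CC·CC·CC·CC·CC·CC·CC·CC·CC·CA·CBA·CC·CC·CC·CBA·CC·CA·CBA·CC·CC·CC·CC·CC·CC·CC·CC·CC·CC·CC·CC·CC·CC·CC·CBA·CC·CA·CBA·CC·CC·CC·CC·CC·CC·CC·CA·CBA·CC·CC·CC·CBA·CC·CA·CBA·CC·CC·CC·CC·CC·CC·CC·CC·CC·CC·CC·CC·CC·CC·CC·CA·CBA·CC·CC·CC·CBA·CC·CA·CBA·CC·CC·CC·CC·CC·CC·CC·CC·CC·CC·CC·CC·CC·CC·CC·CC
    A ↦ CBA
    B ↦ CA
    C ↦ CC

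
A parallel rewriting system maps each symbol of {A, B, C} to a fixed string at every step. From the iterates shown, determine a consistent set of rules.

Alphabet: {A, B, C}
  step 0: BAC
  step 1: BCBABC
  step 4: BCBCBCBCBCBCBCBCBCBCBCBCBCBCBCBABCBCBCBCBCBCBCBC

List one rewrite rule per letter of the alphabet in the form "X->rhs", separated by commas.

A->BA, B->BC, C->BC

  step 0 ⇒ step 1: BAC ⇒ BC·BA·BC
    A ↦ BA
    B ↦ BC
    C ↦ BC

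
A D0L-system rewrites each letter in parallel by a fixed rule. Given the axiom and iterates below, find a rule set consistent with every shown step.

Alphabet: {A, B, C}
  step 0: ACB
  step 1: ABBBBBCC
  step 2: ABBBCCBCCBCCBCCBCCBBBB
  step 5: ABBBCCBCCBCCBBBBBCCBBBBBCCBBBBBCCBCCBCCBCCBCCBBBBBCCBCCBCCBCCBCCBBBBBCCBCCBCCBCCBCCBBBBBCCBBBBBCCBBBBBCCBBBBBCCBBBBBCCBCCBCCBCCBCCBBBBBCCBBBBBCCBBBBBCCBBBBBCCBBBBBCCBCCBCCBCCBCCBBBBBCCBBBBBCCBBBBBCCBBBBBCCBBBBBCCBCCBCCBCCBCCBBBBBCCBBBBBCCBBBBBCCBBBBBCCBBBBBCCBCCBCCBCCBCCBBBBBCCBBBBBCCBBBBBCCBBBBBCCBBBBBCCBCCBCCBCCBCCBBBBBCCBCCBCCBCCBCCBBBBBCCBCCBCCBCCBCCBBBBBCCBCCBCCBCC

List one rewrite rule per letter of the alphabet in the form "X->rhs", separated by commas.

  step 1 ⇒ step 2: ABBBBBCC ⇒ ABB·BCC·BCC·BCC·BCC·BCC·BB·BB
    A ↦ ABB
    B ↦ BCC
    C ↦ BB

A->ABB, B->BCC, C->BB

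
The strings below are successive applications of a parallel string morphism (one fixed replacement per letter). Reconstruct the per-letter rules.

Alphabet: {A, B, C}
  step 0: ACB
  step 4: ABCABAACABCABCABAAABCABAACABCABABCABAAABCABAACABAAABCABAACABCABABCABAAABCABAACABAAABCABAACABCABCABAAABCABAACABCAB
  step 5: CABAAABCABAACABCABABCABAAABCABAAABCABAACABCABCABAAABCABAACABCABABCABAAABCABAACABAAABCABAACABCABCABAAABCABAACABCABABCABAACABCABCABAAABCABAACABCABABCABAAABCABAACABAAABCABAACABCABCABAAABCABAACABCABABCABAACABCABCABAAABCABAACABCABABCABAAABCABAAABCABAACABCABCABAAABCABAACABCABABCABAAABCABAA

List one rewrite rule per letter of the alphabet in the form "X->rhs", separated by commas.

  step 4 ⇒ step 5: ABCABAACABCABCABAAABCABAACABCABABCABAAABCABAACABAAABCABAACABCABABCABAAABCABAACABAAABCABAACABCABCABAAABCABAACABCAB ⇒ CAB·AA·AB·CAB·AA·CAB·CAB·AB·CAB·AA·AB·CAB·AA·AB·CAB·AA·CAB·CAB·CAB·AA·AB·CAB·AA·CAB·CAB·AB·CAB·AA·AB·CAB·AA·CAB·AA·AB·CAB·AA·CAB·CAB·CAB·AA·AB·CAB·AA·CAB·CAB·AB·CAB·AA·CAB·CAB·CAB·AA·AB·CAB·AA·CAB·CAB·AB·CAB·AA·AB·CAB·AA·CAB·AA·AB·CAB·AA·CAB·CAB·CAB·AA·AB·CAB·AA·CAB·CAB·AB·CAB·AA·CAB·CAB·CAB·AA·AB·CAB·AA·CAB·CAB·AB·CAB·AA·AB·CAB·AA·AB·CAB·AA·CAB·CAB·CAB·AA·AB·CAB·AA·CAB·CAB·AB·CAB·AA·AB·CAB·AA
    A ↦ CAB
    B ↦ AA
    C ↦ AB

A->CAB, B->AA, C->AB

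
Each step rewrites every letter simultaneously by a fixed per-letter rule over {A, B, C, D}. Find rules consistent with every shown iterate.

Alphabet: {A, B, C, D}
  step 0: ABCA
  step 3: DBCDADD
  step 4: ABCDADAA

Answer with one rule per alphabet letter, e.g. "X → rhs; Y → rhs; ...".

  step 3 ⇒ step 4: DBCDADD ⇒ A·BC·D·A·D·A·A
    A ↦ D
    B ↦ BC
    C ↦ D
    D ↦ A

A->D, B->BC, C->D, D->A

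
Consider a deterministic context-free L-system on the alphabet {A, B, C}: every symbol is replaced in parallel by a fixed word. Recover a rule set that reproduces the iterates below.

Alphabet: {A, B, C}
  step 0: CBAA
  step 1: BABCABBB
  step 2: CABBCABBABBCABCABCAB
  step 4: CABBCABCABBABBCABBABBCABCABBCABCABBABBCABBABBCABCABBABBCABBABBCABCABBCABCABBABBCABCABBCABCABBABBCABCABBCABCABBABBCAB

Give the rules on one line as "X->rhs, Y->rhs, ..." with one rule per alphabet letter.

  step 1 ⇒ step 2: BABCABBB ⇒ CAB·B·CAB·BAB·B·CAB·CAB·CAB
    A ↦ B
    B ↦ CAB
    C ↦ BAB

A->B, B->CAB, C->BAB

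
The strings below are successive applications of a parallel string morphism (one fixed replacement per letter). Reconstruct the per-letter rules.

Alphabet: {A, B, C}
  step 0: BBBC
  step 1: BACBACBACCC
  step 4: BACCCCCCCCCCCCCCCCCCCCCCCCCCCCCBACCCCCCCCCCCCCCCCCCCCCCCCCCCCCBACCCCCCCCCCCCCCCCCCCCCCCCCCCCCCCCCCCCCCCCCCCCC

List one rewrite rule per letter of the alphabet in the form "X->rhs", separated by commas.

A->CC, B->BAC, C->CC

  step 0 ⇒ step 1: BBBC ⇒ BAC·BAC·BAC·CC
    B ↦ BAC
    C ↦ CC
    A ↦ CC  (constrained at step 1)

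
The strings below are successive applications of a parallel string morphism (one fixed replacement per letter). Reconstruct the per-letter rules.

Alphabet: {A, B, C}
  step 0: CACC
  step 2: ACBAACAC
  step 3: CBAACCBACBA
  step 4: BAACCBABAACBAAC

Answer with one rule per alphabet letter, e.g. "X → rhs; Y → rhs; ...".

A->C, B->A, C->BA

  step 3 ⇒ step 4: CBAACCBACBA ⇒ BA·A·C·C·BA·BA·A·C·BA·A·C
    A ↦ C
    B ↦ A
    C ↦ BA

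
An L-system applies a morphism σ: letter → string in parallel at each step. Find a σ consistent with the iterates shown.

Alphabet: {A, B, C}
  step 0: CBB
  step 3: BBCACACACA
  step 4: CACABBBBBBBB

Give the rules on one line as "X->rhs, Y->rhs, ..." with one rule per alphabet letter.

  step 3 ⇒ step 4: BBCACACACA ⇒ CA·CA·B·B·B·B·B·B·B·B
    A ↦ B
    B ↦ CA
    C ↦ B

A->B, B->CA, C->B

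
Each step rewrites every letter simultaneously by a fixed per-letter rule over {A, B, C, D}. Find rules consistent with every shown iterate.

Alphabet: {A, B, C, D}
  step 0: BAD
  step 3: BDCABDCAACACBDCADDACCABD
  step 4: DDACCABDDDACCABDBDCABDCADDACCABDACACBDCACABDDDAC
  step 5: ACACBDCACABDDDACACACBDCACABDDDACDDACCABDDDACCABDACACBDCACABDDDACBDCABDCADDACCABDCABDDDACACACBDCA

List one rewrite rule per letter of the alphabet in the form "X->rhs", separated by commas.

A->BD, B->DD, C->CA, D->AC

  step 4 ⇒ step 5: DDACCABDDDACCABDBDCABDCADDACCABDACACBDCACABDDDAC ⇒ AC·AC·BD·CA·CA·BD·DD·AC·AC·AC·BD·CA·CA·BD·DD·AC·DD·AC·CA·BD·DD·AC·CA·BD·AC·AC·BD·CA·CA·BD·DD·AC·BD·CA·BD·CA·DD·AC·CA·BD·CA·BD·DD·AC·AC·AC·BD·CA
    A ↦ BD
    B ↦ DD
    C ↦ CA
    D ↦ AC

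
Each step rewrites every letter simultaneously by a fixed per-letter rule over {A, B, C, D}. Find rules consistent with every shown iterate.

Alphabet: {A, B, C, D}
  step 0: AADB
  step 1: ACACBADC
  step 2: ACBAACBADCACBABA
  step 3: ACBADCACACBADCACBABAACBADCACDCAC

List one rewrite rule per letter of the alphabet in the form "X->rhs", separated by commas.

  step 2 ⇒ step 3: ACBAACBADCACBABA ⇒ AC·BA·DC·AC·AC·BA·DC·AC·BA·BA·AC·BA·DC·AC·DC·AC
    A ↦ AC
    B ↦ DC
    C ↦ BA
    D ↦ BA

A->AC, B->DC, C->BA, D->BA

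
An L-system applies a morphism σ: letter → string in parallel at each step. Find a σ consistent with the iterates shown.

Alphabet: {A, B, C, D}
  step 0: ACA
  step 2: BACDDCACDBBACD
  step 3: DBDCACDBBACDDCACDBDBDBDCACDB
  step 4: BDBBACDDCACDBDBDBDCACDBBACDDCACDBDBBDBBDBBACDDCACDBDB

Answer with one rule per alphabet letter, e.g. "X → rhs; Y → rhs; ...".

A->DC, B->DB, C->ACD, D->B

  step 3 ⇒ step 4: DBDCACDBBACDDCACDBDBDBDCACDB ⇒ B·DB·B·ACD·DC·ACD·B·DB·DB·DC·ACD·B·B·ACD·DC·ACD·B·DB·B·DB·B·DB·B·ACD·DC·ACD·B·DB
    A ↦ DC
    B ↦ DB
    C ↦ ACD
    D ↦ B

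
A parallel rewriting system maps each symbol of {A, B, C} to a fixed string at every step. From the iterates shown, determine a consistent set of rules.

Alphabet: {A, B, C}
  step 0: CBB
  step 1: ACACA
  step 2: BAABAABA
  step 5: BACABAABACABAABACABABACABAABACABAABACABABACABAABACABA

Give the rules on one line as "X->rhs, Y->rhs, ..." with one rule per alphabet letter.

A->BA, B->CA, C->A

  step 1 ⇒ step 2: ACACA ⇒ BA·A·BA·A·BA
    A ↦ BA
    C ↦ A
  step 0 ⇒ step 1: CBB ⇒ A·CA·CA
    B ↦ CA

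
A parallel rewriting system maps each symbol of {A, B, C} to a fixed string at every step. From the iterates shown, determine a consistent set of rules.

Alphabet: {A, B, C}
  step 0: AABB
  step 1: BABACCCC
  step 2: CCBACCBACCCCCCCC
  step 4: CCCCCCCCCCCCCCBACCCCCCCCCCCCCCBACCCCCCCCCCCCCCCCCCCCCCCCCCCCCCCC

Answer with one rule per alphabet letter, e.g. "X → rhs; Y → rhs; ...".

  step 1 ⇒ step 2: BABACCCC ⇒ CC·BA·CC·BA·CC·CC·CC·CC
    A ↦ BA
    B ↦ CC
    C ↦ CC

A->BA, B->CC, C->CC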